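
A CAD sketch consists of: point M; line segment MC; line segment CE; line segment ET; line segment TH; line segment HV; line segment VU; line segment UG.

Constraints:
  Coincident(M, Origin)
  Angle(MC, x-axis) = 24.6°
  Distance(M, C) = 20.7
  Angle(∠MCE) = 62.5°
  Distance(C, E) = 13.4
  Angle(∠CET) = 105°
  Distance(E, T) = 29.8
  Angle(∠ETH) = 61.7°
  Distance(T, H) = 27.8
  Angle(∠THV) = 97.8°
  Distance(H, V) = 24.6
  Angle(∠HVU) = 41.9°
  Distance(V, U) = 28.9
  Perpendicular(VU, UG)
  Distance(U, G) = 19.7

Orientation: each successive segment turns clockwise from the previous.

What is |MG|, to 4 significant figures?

18.72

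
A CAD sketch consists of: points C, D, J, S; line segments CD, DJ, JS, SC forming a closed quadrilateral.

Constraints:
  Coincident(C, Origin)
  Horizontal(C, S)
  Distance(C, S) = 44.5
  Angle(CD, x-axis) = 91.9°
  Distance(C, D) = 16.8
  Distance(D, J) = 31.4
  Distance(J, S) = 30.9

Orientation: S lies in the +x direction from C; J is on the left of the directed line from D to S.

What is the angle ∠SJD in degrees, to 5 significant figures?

101.03°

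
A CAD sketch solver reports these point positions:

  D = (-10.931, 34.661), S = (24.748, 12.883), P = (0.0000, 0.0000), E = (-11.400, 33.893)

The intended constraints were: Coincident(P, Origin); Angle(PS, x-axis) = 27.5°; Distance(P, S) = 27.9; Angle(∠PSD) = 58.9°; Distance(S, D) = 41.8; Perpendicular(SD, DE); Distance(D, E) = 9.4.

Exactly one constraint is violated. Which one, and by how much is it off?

Distance(D, E) = 9.4 — off by 8.50.

P = (0.00, 0.00) ✓; PS at 27.50° ✓; |PS| = 27.90 ✓; ∠PSD = 58.90° ✓; |SD| = 41.80 ✓; ∠(SD, DE) = 89.99° ✓; |DE| = 0.8999 ✗.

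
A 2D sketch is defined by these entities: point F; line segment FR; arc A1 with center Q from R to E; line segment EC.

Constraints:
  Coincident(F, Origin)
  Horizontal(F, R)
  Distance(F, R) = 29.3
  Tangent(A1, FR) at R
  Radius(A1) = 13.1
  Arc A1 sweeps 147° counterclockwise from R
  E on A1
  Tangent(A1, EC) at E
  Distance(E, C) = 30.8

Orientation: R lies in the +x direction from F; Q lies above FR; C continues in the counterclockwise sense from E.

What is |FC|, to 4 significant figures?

42.21

F is at the origin; FR is horizontal with |FR| = 29.3 and R on the +x side, so R = (29.30, 0.000). A1 meets FR tangentially, so QR is at right angles to FR, so Q = R + (0, 13.1) = (29.30, 13.10). On A1, R sits at bearing -90° from Q; a 147° counterclockwise sweep puts E at bearing 57°, so E = Q + 13.1·(cos 57°, sin 57°) = (36.43, 24.09). The tangent condition forces QE to be normal to EC, so EC runs along (−sin 57°, cos 57°); with |EC| = 30.8, C = (10.60, 40.86). Then |FC| = |C − F| = 42.21.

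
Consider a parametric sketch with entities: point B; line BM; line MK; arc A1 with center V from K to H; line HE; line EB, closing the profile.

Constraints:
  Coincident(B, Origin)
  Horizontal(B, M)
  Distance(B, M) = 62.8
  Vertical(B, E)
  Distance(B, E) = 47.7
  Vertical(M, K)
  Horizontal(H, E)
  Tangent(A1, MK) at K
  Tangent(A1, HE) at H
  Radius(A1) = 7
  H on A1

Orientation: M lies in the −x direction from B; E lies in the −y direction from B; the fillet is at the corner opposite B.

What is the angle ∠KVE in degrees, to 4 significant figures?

172.8°

The virtual corner opposite B is at (-62.80, -47.70). A1 meets MK tangentially, so VK is at right angles to MK and tangency of A1 to HE means the radius VH is perpendicular to HE, with radius 7.0, so the center V sits 7.0 in from both sides at V = (-55.80, -40.70). That places the tangent points at K = (-62.80, -40.70) on MK and H = (-55.80, -47.70) on HE. Then cos ∠KVE = VK·VE / (|VK||VE|), giving 172.8°.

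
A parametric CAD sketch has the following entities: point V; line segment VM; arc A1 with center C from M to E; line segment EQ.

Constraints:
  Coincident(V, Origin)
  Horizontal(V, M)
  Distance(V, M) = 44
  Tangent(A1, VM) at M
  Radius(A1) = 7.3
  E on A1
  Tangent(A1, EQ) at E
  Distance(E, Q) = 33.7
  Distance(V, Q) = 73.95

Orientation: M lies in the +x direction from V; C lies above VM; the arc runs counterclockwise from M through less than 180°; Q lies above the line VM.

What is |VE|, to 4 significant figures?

50.70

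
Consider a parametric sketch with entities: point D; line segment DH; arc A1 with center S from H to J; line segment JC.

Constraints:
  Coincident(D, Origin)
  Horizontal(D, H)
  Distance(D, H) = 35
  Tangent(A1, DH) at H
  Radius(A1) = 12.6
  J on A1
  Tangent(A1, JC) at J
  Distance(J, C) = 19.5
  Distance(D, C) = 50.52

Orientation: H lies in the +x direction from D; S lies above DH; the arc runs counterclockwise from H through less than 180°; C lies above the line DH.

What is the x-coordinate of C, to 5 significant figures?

35.638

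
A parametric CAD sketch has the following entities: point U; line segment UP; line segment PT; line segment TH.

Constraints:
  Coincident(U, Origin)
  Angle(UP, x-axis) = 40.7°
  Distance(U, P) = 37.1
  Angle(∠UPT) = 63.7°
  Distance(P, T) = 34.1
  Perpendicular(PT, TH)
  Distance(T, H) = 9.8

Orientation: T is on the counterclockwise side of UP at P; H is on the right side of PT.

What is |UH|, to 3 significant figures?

46.5

U is at the origin; UP runs at 40.7° with length 37.1, so P = 37.1·(cos 40.7°, sin 40.7°) = (28.1, 24.2). ∠UPT = 63.7°, so PT runs at 40.7° + (180° − 63.7°) = 157° from the x-axis; with |PT| = 34.1, T = P + 34.1·(cos 157°, sin 157°) = (-3.26, 37.5). The perpendicularity gives TH at right angles to PT; with |TH| = 9.8 on the right of PT, H = T + 9.8·(0.391, 0.921) = (0.567, 46.5). Then |UH| = |H − U| = 46.5.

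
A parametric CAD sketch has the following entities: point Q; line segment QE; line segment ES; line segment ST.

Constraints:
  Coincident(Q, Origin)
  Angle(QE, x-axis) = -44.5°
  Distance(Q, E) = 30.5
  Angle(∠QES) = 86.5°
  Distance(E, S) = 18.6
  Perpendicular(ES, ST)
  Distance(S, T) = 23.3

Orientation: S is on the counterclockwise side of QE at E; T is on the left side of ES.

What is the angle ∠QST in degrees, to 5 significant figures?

28.803°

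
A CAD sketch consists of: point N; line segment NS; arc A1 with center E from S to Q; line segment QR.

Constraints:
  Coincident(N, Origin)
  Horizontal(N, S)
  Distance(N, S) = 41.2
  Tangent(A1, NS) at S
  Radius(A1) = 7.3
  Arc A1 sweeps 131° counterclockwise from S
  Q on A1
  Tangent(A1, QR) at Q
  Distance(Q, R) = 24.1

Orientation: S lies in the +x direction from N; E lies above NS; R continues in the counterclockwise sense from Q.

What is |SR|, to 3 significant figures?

32.0

N is at the origin; NS is horizontal with |NS| = 41.2 and S on the +x side, so S = (41.2, 0.00). Since A1 is tangent to NS there, ES ⟂ NS, so E = S + (0, 7.3) = (41.2, 7.30). On A1, S sits at bearing -90° from E; a 131° counterclockwise sweep puts Q at bearing 41°, so Q = E + 7.3·(cos 41°, sin 41°) = (46.7, 12.1). Tangency of A1 to QR means the radius EQ is perpendicular to QR, so QR runs along (−sin 41°, cos 41°); with |QR| = 24.1, R = (30.9, 30.3). Then |SR| = |R − S| = 32.0.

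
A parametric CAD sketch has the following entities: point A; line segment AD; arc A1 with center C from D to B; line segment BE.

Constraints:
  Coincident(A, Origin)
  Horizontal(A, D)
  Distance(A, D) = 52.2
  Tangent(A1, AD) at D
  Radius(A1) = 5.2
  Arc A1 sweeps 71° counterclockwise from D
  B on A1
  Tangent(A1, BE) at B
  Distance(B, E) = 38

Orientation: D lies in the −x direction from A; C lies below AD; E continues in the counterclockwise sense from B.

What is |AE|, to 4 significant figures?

79.90

A is at the origin; A and D share the same y with |AD| = 52.2 and D on the −x side, so D = (-52.20, 0.000). A1 meets AD tangentially, so CD is at right angles to AD, so C = D + (0, -5.2) = (-52.20, -5.200). On A1, D sits at bearing 90° from C; a 71° counterclockwise sweep puts B at bearing 161°, so B = C + 5.2·(cos 161°, sin 161°) = (-57.12, -3.507). Since A1 is tangent to BE there, CB ⟂ BE, so BE runs along (−sin 161°, cos 161°); with |BE| = 38.0, E = (-69.49, -39.44). Then |AE| = |E − A| = 79.90.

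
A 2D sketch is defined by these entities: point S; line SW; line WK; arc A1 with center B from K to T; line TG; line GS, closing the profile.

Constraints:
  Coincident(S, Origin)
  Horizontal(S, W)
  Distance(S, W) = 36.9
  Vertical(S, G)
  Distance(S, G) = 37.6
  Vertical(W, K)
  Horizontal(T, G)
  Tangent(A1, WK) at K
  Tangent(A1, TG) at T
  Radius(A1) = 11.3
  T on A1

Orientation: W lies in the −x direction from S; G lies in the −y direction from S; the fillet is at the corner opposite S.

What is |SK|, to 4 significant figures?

45.31

S is at the origin; SW is horizontal with |SW| = 36.9 and W on the −x side, so W = (-36.90, 0.000). SG is vertical with |SG| = 37.6 and G on the −y side, so G = (0.000, -37.60). The virtual corner opposite S is at (-36.90, -37.60). Since A1 is tangent to WK there, BK ⟂ WK and tangency of A1 to TG means the radius BT is perpendicular to TG, with radius 11.3, so the center B sits 11.3 in from both sides at B = (-25.60, -26.30). That places the tangent points at K = (-36.90, -26.30) on WK and T = (-25.60, -37.60) on TG. Then |SK| = |K − S| = 45.31.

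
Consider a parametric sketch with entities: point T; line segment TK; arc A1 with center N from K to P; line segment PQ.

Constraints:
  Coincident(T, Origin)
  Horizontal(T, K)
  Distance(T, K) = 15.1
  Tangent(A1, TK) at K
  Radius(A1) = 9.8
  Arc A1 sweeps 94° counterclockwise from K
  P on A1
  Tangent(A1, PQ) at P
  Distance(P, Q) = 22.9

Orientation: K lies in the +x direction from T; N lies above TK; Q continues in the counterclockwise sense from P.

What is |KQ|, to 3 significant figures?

34.3

T is at the origin; T and K share the same y with |TK| = 15.1 and K on the +x side, so K = (15.1, 0.00). A1 meets TK tangentially, so NK is at right angles to TK, so N = K + (0, 9.8) = (15.1, 9.80). On A1, K sits at bearing -90° from N; a 94° counterclockwise sweep puts P at bearing 4°, so P = N + 9.8·(cos 4°, sin 4°) = (24.9, 10.5). The tangent condition forces NP to be normal to PQ, so PQ runs along (−sin 4°, cos 4°); with |PQ| = 22.9, Q = (23.3, 33.3). Then |KQ| = |Q − K| = 34.3.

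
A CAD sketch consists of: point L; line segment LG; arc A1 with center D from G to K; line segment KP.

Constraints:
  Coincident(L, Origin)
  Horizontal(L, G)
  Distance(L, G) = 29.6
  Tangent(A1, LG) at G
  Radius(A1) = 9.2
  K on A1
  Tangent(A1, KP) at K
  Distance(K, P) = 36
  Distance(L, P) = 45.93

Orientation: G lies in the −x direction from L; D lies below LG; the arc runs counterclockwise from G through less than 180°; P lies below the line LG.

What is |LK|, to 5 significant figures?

39.762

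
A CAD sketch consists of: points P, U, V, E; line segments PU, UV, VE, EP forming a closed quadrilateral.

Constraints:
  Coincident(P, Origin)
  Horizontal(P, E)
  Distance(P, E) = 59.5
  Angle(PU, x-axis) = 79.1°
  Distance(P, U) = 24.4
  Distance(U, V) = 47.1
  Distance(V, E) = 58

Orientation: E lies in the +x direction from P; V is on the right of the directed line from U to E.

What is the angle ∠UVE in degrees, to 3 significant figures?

68.6°

P is at the origin; PE is horizontal with |PE| = 59.5 and E in +x, so E = (59.5, 0). PU runs at 79.1° with |PU| = 24.4, so U = (4.61, 24.0). V is determined by |UV| = 47.1 and |VE| = 58.0 together: it lies at the intersection of circle(U, 47.1) and circle(E, 58.0). With |UE| = 59.9, the foot of the radical line on UE is 20.4 from U and the perpendicular offset is √(47.1² − 20.4²) = 42.5. Taking the right-of-UE solution: V = (6.30, -23.1).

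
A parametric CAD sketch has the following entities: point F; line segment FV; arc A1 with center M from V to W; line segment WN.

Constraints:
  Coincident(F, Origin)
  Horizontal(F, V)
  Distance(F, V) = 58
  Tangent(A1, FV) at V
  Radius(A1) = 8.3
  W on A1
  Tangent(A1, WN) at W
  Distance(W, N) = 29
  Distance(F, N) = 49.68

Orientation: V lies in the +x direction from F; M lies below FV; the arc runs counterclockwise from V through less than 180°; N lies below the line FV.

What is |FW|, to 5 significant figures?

50.667

Checks: |MW| = 8.300 ✓; ∠(MW, WN) = 90.00° ✓; |WN| = 29.00 ✓; |FN| = 49.68 ✓.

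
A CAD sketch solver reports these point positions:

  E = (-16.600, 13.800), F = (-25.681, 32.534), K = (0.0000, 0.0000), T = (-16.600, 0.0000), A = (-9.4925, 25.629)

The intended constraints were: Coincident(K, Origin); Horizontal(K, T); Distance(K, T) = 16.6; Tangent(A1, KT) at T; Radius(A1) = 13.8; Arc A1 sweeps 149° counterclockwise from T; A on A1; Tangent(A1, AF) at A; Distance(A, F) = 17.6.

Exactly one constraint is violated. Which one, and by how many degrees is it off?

Tangent(A1, AF) at A — off by 7.90°.

K = (0.00, 0.00) ✓; K.y = 0.00, T.y = 0.00 ✓; |KT| = 16.60 ✓; ∠(ET, TK) = 90.00° ✓; |ET| = 13.80 ✓; bearing(E→A) − bearing(E→T) = 149.0° ✓; |EA| = 13.80 ✓; ∠(EA, AF) = 82.10° ✗; |AF| = 17.60 ✓.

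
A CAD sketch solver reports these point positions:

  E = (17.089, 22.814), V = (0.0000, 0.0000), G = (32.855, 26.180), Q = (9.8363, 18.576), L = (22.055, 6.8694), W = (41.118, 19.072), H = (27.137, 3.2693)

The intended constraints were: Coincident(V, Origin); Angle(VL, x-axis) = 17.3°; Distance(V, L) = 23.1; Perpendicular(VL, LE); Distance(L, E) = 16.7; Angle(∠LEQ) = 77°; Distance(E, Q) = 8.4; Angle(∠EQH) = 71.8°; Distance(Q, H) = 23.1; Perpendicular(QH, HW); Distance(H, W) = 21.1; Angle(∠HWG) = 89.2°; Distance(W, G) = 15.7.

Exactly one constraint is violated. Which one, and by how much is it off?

Distance(W, G) = 15.7 — off by 4.80.

V = (0.00, 0.00) ✓; VL at 17.30° ✓; |VL| = 23.10 ✓; ∠(VL, LE) = 90.00° ✓; |LE| = 16.70 ✓; ∠LEQ = 77.00° ✓; |EQ| = 8.400 ✓; ∠EQH = 71.80° ✓; |QH| = 23.10 ✓; ∠(QH, HW) = 90.00° ✓; |HW| = 21.10 ✓; ∠HWG = 89.20° ✓; |WG| = 10.90 ✗.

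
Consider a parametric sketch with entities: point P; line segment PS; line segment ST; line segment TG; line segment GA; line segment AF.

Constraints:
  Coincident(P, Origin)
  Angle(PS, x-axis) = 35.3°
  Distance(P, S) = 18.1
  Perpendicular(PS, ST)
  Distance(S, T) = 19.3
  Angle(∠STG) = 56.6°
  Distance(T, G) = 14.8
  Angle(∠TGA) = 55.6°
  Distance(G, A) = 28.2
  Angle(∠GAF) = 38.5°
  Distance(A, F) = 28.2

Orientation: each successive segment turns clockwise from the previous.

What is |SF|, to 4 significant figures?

25.09

P is at the origin; PS runs at 35.3° with length 18.1, so S = (14.77, 10.46). PS is perpendicular to ST, so ST runs at -54.70°; with |ST| = 19.3, T = (25.92, -5.292). ∠STG = 56.6° gives TG at -178.1° from the x-axis; with |TG| = 14.8, G = (11.13, -5.783). ∠TGA = 55.6° gives GA at 57.50° from the x-axis; with |GA| = 28.2, A = (26.28, 18.00). ∠GAF = 38.5° gives AF at -84.00° from the x-axis; with |AF| = 28.2, F = (29.23, -10.04). Then |SF| = |F − S| = 25.09.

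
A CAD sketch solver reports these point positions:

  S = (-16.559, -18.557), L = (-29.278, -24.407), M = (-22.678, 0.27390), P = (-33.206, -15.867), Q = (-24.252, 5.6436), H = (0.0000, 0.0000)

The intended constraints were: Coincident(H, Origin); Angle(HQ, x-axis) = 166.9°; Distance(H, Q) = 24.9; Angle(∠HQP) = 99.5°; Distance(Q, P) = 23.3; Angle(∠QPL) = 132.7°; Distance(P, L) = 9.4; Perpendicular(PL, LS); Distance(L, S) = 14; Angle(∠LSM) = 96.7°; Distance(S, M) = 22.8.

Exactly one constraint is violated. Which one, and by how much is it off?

Distance(S, M) = 22.8 — off by 3.00.

H = (0.00, 0.00) ✓; HQ at 166.9° ✓; |HQ| = 24.90 ✓; ∠HQP = 99.50° ✓; |QP| = 23.30 ✓; ∠QPL = 132.7° ✓; |PL| = 9.400 ✓; ∠(PL, LS) = 90.00° ✓; |LS| = 14.00 ✓; ∠LSM = 96.70° ✓; |SM| = 19.80 ✗.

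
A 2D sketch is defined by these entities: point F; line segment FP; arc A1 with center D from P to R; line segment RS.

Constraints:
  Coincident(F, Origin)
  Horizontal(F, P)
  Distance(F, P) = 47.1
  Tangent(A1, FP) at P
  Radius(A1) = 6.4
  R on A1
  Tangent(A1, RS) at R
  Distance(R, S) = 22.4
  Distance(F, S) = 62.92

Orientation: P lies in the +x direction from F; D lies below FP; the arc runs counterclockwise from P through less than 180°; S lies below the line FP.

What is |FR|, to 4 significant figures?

43.46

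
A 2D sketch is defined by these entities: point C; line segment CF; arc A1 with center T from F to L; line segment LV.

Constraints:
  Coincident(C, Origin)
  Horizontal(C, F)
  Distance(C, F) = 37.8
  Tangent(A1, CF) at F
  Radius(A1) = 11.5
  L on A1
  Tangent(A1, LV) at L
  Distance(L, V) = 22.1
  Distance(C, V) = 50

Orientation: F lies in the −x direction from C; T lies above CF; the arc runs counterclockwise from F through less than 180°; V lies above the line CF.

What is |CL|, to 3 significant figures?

31.1

Checks: |TL| = 11.50 ✓; ∠(TL, LV) = 90.00° ✓; |LV| = 22.10 ✓; |CV| = 50.00 ✓.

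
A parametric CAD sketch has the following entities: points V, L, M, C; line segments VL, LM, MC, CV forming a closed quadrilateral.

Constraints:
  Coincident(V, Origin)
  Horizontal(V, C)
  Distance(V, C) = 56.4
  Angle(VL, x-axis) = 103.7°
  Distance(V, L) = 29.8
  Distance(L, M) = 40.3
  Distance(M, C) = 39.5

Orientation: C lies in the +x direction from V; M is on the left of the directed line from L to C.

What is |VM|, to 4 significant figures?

46.01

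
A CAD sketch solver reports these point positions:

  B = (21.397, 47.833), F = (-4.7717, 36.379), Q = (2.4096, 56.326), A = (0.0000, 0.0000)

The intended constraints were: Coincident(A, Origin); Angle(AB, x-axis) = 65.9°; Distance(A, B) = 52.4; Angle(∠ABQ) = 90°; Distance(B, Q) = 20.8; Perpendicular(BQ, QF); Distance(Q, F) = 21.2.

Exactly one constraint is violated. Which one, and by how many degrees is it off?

Perpendicular(BQ, QF) — off by 4.30°.

A = (0.00, 0.00) ✓; AB at 65.90° ✓; |AB| = 52.40 ✓; ∠ABQ = 90.00° ✓; |BQ| = 20.80 ✓; ∠(BQ, QF) = 94.30° ✗; |QF| = 21.20 ✓.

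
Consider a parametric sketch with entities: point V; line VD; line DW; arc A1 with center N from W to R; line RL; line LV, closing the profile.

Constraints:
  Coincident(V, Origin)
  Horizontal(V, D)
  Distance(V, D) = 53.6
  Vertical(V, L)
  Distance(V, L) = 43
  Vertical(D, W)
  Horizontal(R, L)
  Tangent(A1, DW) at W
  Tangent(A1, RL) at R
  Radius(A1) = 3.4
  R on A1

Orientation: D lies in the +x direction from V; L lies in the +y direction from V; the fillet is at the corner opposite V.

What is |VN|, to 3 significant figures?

63.9

V and L share the same x with |VL| = 43.0 and L on the +y side, so L = (0.00, 43.0). The virtual corner opposite V is at (53.6, 43.0). The tangent condition forces NW to be normal to DW and tangency of A1 to RL means the radius NR is perpendicular to RL, with radius 3.4, so the center N sits 3.4 in from both sides at N = (50.2, 39.6). Then |VN| = |N − V| = 63.9.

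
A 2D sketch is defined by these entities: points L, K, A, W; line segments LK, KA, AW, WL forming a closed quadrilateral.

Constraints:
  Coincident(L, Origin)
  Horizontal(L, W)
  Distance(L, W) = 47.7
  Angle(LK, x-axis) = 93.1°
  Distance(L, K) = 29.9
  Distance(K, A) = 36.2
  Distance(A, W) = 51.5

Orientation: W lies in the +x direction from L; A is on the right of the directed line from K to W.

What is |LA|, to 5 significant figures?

7.1645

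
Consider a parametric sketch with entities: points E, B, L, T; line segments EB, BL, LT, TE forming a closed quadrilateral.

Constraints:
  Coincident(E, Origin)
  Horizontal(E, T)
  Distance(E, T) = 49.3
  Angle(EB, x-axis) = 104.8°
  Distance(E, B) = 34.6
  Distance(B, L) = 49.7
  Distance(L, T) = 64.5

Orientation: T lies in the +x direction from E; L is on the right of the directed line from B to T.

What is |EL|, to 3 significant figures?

20.8

Checks: |BL| = 49.70 ✓; |LT| = 64.50 ✓.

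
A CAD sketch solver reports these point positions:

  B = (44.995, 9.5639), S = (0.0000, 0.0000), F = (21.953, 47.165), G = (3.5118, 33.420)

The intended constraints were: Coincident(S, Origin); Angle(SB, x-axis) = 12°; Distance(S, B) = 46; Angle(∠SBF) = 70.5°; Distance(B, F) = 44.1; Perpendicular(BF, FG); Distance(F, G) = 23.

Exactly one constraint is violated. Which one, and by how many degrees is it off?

Perpendicular(BF, FG) — off by 5.20°.

S = (0.00, 0.00) ✓; SB at 12.00° ✓; |SB| = 46.00 ✓; ∠SBF = 70.50° ✓; |BF| = 44.10 ✓; ∠(BF, FG) = 95.20° ✗; |FG| = 23.00 ✓.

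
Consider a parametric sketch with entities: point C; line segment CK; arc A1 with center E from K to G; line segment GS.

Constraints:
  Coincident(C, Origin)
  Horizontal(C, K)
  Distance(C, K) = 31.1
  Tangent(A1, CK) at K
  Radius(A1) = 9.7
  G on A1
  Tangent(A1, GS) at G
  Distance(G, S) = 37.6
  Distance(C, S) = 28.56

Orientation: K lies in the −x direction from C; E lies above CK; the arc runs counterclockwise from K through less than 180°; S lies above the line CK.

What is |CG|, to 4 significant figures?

24.59

Checks: |EG| = 9.700 ✓; ∠(EG, GS) = 90.00° ✓; |GS| = 37.60 ✓; |CS| = 28.56 ✓.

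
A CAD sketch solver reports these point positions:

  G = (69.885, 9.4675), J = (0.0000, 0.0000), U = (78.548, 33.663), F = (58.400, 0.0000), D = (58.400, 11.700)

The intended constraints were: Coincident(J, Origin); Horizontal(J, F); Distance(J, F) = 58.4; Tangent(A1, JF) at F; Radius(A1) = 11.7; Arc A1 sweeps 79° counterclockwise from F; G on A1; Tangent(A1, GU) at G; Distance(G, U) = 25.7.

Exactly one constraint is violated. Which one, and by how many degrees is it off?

Tangent(A1, GU) at G — off by 8.70°.

J = (0.00, 0.00) ✓; J.y = 0.00, F.y = 0.00 ✓; |JF| = 58.40 ✓; ∠(DF, FJ) = 90.00° ✓; |DF| = 11.70 ✓; bearing(D→G) − bearing(D→F) = 79.00° ✓; |DG| = 11.70 ✓; ∠(DG, GU) = 98.70° ✗; |GU| = 25.70 ✓.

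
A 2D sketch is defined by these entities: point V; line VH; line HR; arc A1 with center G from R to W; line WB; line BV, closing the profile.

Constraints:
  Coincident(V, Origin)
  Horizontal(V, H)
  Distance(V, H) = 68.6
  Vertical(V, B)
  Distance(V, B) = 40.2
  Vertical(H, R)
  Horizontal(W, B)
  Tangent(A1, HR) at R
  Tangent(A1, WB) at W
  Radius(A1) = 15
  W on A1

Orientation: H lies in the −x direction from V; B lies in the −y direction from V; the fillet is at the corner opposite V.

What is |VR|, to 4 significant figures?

73.08

The virtual corner opposite V is at (-68.60, -40.20). Since A1 is tangent to HR there, GR ⟂ HR and since A1 is tangent to WB there, GW ⟂ WB, with radius 15.0, so the center G sits 15.0 in from both sides at G = (-53.60, -25.20). That places the tangent points at R = (-68.60, -25.20) on HR and W = (-53.60, -40.20) on WB. Then |VR| = |R − V| = 73.08.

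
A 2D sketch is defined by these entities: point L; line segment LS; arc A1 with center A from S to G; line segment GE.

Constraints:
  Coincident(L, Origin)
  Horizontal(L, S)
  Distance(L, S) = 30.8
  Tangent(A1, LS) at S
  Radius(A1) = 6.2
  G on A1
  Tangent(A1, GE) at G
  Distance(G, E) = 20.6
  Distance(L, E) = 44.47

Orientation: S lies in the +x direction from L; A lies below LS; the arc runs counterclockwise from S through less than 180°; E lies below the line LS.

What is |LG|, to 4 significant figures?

26.94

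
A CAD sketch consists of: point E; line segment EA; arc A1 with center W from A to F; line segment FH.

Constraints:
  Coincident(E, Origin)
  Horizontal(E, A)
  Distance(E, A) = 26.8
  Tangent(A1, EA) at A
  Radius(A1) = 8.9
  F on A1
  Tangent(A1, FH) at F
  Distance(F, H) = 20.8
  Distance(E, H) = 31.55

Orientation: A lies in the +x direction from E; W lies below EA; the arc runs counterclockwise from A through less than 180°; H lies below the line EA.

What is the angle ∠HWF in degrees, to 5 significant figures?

66.835°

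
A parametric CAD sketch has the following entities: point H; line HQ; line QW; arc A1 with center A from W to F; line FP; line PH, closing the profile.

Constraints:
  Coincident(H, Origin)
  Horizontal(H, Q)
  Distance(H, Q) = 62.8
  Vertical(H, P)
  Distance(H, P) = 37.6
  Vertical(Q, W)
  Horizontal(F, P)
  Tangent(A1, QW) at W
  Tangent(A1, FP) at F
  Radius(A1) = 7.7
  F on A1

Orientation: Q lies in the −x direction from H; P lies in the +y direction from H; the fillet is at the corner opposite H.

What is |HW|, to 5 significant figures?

69.555

The virtual corner opposite H is at (-62.800, 37.600). A1 meets QW tangentially, so AW is at right angles to QW and since A1 is tangent to FP there, AF ⟂ FP, with radius 7.7, so the center A sits 7.7 in from both sides at A = (-55.100, 29.900). That places the tangent points at W = (-62.800, 29.900) on QW and F = (-55.100, 37.600) on FP. Then |HW| = |W − H| = 69.555.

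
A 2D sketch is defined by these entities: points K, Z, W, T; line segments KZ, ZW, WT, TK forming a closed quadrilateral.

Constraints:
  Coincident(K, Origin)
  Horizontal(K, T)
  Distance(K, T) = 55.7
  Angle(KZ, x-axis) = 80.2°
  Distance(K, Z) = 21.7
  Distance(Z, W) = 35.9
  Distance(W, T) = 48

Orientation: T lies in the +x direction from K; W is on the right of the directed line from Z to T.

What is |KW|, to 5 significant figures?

17.078

K is at the origin; KT is horizontal with |KT| = 55.7 and T in +x, so T = (55.7, 0). KZ runs at 80.2° with |KZ| = 21.7, so Z = (3.6935, 21.383). W is determined by |ZW| = 35.9 and |WT| = 48.0 together: it lies at the intersection of circle(Z, 35.9) and circle(T, 48.0). With |ZT| = 56.231, the foot of the radical line on ZT is 19.089 from Z and the perpendicular offset is √(35.9² − 19.089²) = 30.405. Taking the right-of-ZT solution: W = (9.7858, -13.996).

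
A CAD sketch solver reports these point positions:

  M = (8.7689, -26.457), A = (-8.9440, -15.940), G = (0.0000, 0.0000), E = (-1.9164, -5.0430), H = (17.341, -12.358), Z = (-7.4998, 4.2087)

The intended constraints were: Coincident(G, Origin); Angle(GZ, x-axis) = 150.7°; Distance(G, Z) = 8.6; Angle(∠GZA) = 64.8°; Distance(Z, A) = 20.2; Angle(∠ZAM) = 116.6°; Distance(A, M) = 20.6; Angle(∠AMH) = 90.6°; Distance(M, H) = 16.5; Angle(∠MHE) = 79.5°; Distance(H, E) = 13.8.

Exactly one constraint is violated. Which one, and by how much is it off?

Distance(H, E) = 13.8 — off by 6.80.

G = (0.00, 0.00) ✓; GZ at 150.7° ✓; |GZ| = 8.600 ✓; ∠GZA = 64.80° ✓; |ZA| = 20.20 ✓; ∠ZAM = 116.6° ✓; |AM| = 20.60 ✓; ∠AMH = 90.60° ✓; |MH| = 16.50 ✓; ∠MHE = 79.50° ✓; |HE| = 20.60 ✗.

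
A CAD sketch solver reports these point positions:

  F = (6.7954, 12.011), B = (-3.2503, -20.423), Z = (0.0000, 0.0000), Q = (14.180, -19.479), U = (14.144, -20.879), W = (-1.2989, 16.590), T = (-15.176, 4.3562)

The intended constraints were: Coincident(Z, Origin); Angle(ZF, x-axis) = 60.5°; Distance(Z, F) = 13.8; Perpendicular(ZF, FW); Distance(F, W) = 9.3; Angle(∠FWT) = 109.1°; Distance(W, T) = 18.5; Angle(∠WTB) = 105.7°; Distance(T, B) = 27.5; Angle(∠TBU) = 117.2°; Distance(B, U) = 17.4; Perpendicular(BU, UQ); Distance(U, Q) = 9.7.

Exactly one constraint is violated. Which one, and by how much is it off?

Distance(U, Q) = 9.7 — off by 8.30.

Z = (0.00, 0.00) ✓; ZF at 60.50° ✓; |ZF| = 13.80 ✓; ∠(ZF, FW) = 90.00° ✓; |FW| = 9.300 ✓; ∠FWT = 109.1° ✓; |WT| = 18.50 ✓; ∠WTB = 105.7° ✓; |TB| = 27.50 ✓; ∠TBU = 117.2° ✓; |BU| = 17.40 ✓; ∠(BU, UQ) = 90.03° ✓; |UQ| = 1.400 ✗.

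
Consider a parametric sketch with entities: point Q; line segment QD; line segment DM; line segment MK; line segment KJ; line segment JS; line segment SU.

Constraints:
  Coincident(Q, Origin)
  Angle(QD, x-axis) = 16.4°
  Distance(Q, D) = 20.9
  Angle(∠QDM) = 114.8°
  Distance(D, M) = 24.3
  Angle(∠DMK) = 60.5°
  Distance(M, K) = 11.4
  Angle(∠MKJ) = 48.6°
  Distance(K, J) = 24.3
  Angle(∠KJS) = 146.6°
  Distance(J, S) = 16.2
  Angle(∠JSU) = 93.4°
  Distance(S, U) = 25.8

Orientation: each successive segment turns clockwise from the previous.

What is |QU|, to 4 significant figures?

64.96

Q is at the origin; QD runs at 16.4° with length 20.9, so D = (20.05, 5.901). ∠QDM = 114.8° gives DM at -48.80° from the x-axis; with |DM| = 24.3, M = (36.06, -12.38). ∠DMK = 60.5° gives MK at -168.3° from the x-axis; with |MK| = 11.4, K = (24.89, -14.69). ∠MKJ = 48.6° gives KJ at 60.30° from the x-axis; with |KJ| = 24.3, J = (36.93, 6.413). ∠KJS = 146.6° gives JS at 26.90° from the x-axis; with |JS| = 16.2, S = (51.38, 13.74). ∠JSU = 93.4° gives SU at -59.70° from the x-axis; with |SU| = 25.8, U = (64.40, -8.533). Then |QU| = |U − Q| = 64.96.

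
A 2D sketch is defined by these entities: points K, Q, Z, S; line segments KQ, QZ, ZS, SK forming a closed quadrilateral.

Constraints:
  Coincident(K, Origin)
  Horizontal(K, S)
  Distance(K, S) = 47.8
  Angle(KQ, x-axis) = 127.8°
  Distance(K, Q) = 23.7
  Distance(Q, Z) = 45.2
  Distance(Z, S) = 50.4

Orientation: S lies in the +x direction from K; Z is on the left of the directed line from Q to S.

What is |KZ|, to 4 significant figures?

49.56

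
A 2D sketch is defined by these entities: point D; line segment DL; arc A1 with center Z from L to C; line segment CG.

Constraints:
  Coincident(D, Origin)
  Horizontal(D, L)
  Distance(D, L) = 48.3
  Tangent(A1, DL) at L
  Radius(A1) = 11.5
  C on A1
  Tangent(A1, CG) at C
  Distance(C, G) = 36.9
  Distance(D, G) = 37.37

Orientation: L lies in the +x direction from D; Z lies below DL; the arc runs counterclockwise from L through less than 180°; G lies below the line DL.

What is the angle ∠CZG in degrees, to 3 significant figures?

72.7°

D is at the origin; DL is horizontal with |DL| = 48.3 and L on the +x side, so L = (48.3, 0.00). Tangency of A1 to DL means the radius ZL is perpendicular to DL, so Z = L + (0, -11.5) = (48.3, -11.5). Since ZC ⟂ CG (tangency), |ZG| = √(11.5² + 36.9²) = 38.7 regardless of where C sits on A1. So G lies on both circle(D, 37.37) and circle(Z, 38.7); the below-DL intersection is G = (16.5, -33.5). C is the foot of the tangent from G: C = (39.2, -4.42).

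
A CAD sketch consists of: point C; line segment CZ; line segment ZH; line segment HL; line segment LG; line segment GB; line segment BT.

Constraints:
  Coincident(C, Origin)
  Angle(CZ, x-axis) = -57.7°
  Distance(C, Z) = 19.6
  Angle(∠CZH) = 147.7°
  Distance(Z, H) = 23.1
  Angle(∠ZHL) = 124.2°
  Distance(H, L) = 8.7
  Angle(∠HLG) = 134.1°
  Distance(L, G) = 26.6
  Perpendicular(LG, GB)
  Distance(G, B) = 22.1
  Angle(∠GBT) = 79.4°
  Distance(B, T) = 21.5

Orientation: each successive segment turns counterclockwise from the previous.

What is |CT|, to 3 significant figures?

25.7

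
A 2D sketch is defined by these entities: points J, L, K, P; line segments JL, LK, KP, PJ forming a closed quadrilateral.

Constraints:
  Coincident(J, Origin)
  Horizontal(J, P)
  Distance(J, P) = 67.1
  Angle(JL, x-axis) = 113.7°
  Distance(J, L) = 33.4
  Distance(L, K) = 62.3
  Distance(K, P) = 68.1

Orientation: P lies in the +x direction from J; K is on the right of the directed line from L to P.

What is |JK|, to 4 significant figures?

29.31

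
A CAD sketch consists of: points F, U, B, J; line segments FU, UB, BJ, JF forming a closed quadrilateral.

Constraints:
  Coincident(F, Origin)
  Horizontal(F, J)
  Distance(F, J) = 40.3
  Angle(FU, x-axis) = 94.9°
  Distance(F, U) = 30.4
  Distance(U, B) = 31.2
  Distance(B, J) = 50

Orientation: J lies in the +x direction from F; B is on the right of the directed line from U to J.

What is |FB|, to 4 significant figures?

9.700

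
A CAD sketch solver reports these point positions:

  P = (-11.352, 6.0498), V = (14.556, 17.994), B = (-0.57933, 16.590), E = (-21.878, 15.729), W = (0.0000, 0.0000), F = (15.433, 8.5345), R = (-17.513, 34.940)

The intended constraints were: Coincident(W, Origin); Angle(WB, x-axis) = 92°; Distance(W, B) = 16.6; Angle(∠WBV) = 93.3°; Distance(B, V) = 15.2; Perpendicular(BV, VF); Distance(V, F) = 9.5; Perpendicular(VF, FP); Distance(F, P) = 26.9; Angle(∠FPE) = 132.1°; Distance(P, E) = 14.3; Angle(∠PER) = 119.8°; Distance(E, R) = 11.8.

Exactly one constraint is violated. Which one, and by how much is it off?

Distance(E, R) = 11.8 — off by 7.90.

W = (0.00, 0.00) ✓; WB at 92.00° ✓; |WB| = 16.60 ✓; ∠WBV = 93.30° ✓; |BV| = 15.20 ✓; ∠(BV, VF) = 90.00° ✓; |VF| = 9.500 ✓; ∠(VF, FP) = 90.00° ✓; |FP| = 26.90 ✓; ∠FPE = 132.1° ✓; |PE| = 14.30 ✓; ∠PER = 119.8° ✓; |ER| = 19.70 ✗.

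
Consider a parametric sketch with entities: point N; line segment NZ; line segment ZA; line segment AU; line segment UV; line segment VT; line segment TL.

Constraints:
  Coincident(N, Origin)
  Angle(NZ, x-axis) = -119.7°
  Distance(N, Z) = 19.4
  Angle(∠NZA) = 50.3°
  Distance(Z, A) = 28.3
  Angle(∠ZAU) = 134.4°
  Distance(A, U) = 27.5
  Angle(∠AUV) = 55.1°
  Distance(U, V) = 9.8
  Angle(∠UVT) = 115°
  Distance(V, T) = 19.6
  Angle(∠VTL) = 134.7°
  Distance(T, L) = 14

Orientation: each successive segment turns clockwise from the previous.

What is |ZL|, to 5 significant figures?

30.640

N is at the origin; NZ runs at -119.7° with length 19.4, so Z = (-9.6119, -16.851). ∠NZA = 50.3° gives ZA at 110.60° from the x-axis; with |ZA| = 28.3, A = (-19.569, 9.6390). ∠ZAU = 134.4° gives AU at 65.000° from the x-axis; with |AU| = 27.5, U = (-7.9470, 34.562). ∠AUV = 55.1° gives UV at -59.900° from the x-axis; with |UV| = 9.8, V = (-3.0322, 26.084). ∠UVT = 115.0° gives VT at -124.90° from the x-axis; with |VT| = 19.6, T = (-14.246, 10.009). ∠VTL = 134.7° gives TL at -170.20° from the x-axis; with |TL| = 14.0, L = (-28.042, 7.6261). Then |ZL| = |L − Z| = 30.640.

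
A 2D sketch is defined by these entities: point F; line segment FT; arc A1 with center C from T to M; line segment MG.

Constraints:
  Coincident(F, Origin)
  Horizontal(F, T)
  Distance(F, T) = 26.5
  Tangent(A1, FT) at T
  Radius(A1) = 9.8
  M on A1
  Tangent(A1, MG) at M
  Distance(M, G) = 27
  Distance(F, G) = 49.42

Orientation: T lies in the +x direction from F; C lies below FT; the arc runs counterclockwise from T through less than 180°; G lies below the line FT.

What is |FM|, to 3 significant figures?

23.2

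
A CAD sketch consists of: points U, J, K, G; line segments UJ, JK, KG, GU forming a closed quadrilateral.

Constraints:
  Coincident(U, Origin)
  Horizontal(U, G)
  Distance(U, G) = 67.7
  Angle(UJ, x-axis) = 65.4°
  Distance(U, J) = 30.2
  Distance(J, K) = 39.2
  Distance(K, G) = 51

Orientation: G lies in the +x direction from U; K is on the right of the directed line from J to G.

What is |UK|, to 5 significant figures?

21.273

U is at the origin; UG is horizontal with |UG| = 67.7 and G in +x, so G = (67.7, 0). UJ runs at 65.4° with |UJ| = 30.2, so J = (12.572, 27.459). K is determined by |JK| = 39.2 and |KG| = 51.0 together: it lies at the intersection of circle(J, 39.2) and circle(G, 51.0). With |JG| = 61.588, the foot of the radical line on JG is 22.153 from J and the perpendicular offset is √(39.2² − 22.153²) = 32.340. Taking the right-of-JG solution: K = (17.983, -11.366).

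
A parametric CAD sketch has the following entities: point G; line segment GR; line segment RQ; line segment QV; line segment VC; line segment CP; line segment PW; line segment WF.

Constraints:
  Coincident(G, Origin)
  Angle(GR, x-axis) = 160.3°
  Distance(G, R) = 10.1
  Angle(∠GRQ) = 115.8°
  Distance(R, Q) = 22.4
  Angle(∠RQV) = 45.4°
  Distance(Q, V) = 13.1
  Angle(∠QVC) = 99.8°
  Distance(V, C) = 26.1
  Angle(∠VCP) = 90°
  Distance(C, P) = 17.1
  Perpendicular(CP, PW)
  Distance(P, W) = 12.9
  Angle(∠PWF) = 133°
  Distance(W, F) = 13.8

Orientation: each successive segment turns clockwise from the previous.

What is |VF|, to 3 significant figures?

7.97

G is at the origin; GR runs at 160.3° with length 10.1, so R = (-9.51, 3.40). ∠GRQ = 115.8° gives RQ at 96.1° from the x-axis; with |RQ| = 22.4, Q = (-11.9, 25.7). ∠RQV = 45.4° gives QV at -38.5° from the x-axis; with |QV| = 13.1, V = (-1.64, 17.5). ∠QVC = 99.8° gives VC at -119° from the x-axis; with |VC| = 26.1, C = (-14.2, -5.37). ∠VCP = 90.0° gives CP at 151° from the x-axis; with |CP| = 17.1, P = (-29.2, 2.84). CP ⟂ PW, so PW runs at 61.3°; with |PW| = 12.9, W = (-23.0, 14.2). ∠PWF = 133.0° gives WF at 14.3° from the x-axis; with |WF| = 13.8, F = (-9.60, 17.6). Then |VF| = |F − V| = 7.97.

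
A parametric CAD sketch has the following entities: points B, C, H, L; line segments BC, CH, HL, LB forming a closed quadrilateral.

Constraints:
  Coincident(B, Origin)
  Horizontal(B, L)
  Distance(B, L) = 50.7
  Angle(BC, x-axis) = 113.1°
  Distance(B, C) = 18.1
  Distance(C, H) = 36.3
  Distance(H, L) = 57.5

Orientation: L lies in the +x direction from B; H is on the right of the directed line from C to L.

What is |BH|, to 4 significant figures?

19.76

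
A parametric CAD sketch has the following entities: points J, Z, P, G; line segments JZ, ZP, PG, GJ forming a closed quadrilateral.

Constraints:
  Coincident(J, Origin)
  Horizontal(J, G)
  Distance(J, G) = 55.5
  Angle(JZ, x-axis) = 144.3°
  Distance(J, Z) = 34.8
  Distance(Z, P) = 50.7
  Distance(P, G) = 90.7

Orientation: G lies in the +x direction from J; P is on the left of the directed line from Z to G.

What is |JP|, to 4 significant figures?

66.46

J is at the origin; J and G share the same y with |JG| = 55.5 and G in +x, so G = (55.5, 0). JZ runs at 144.3° with |JZ| = 34.8, so Z = (-28.26, 20.31). P is determined by |ZP| = 50.7 and |PG| = 90.7 together: it lies at the intersection of circle(Z, 50.7) and circle(G, 90.7). With |ZG| = 86.19, the foot of the radical line on ZG is 10.28 from Z and the perpendicular offset is √(50.7² − 10.28²) = 49.65. Taking the left-of-ZG solution: P = (-6.571, 66.13).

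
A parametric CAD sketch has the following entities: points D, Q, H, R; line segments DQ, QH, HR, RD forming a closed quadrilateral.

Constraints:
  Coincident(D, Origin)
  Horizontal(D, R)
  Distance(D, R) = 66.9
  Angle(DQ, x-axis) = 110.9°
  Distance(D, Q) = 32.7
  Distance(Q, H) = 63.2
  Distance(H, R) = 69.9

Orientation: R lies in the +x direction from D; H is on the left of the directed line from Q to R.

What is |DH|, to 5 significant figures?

77.041

Checks: D.y = 0.00, R.y = 0.00 ✓; |QH| = 63.20 ✓; |HR| = 69.90 ✓.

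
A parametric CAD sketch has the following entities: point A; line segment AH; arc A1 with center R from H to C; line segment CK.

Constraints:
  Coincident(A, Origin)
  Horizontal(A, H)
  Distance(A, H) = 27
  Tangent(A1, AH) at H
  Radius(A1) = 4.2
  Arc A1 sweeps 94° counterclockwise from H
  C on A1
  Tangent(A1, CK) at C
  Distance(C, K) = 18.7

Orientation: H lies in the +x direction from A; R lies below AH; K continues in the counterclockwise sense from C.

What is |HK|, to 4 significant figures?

23.33

A is at the origin; AH is horizontal with |AH| = 27.0 and H on the +x side, so H = (27.00, 0.000). Tangency of A1 to AH means the radius RH is perpendicular to AH, so R = H + (0, -4.2) = (27.00, -4.200). On A1, H sits at bearing 90° from R; a 94° counterclockwise sweep puts C at bearing 184°, so C = R + 4.2·(cos 184°, sin 184°) = (22.81, -4.493). The tangent condition forces RC to be normal to CK, so CK runs along (−sin 184°, cos 184°); with |CK| = 18.7, K = (24.11, -23.15). Then |HK| = |K − H| = 23.33.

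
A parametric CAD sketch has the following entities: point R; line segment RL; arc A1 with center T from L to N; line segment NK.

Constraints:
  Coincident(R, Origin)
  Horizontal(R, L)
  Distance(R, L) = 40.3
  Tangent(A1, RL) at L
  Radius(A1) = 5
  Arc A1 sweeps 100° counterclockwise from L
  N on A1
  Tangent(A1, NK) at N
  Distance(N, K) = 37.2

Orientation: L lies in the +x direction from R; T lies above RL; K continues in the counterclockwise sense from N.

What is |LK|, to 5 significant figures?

42.531

R is at the origin; R and L share the same y with |RL| = 40.3 and L on the +x side, so L = (40.300, 0.0000). Tangency of A1 to RL means the radius TL is perpendicular to RL, so T = L + (0, 5) = (40.300, 5.0000). On A1, L sits at bearing -90° from T; a 100° counterclockwise sweep puts N at bearing 10°, so N = T + 5.0·(cos 10°, sin 10°) = (45.224, 5.8682). Tangency of A1 to NK means the radius TN is perpendicular to NK, so NK runs along (−sin 10°, cos 10°); with |NK| = 37.2, K = (38.764, 42.503). Then |LK| = |K − L| = 42.531.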